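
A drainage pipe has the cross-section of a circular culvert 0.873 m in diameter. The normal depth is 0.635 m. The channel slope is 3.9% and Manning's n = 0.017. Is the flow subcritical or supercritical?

supercritical

For a circular section of diameter D = 0.873 m at depth y = 0.635 m, the central angle is θ = 2 arccos(1 − 2y/D) = 4.086 rad. Then A = (D²/8)(θ − sin θ) = 0.4664 m² and P = Dθ/2 = 1.783 m.
Hydraulic radius R = A/P = 0.4664/1.783 = 0.2615 m.
V = (1/n) R^(2/3) √S = (1/0.017) × 0.2615^(2/3) × √0.039 = 4.751 m/s. Hydraulic depth D_h = A/T = 0.4664/0.7775 = 0.5999 m.
Froude number Fr = V/√(g·D_h) = 4.751/√(9.81×0.5999) = 1.96, which is greater than 1, so the flow is supercritical.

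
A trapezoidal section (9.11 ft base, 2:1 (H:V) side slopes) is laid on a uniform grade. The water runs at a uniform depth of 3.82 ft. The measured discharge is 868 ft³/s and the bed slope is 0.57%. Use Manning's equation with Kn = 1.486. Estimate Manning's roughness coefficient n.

With bottom width b = 9.11 ft and side slope z = 2: A = (b + zy)y = (9.11 + 2×3.82)×3.82 = 63.98 ft²; P = b + 2y√(1+z²) = 9.11 + 2×3.82×2.236 = 26.19 ft.
Hydraulic radius R = A/P = 63.98/26.19 = 2.443 ft.
Rearranging Manning's equation: n = (1.486/Q) A R^(2/3) S^(1/2) = (1.486/868) × 63.98 × 2.443^(2/3) × √0.0057 = 0.015.

n = 0.015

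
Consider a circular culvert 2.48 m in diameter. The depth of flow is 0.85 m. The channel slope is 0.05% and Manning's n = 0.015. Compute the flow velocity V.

For a circular section of diameter D = 2.48 m at depth y = 0.85 m, the central angle is θ = 2 arccos(1 − 2y/D) = 2.502 rad. Then A = (D²/8)(θ − sin θ) = 1.464 m² and P = Dθ/2 = 3.102 m.
Hydraulic radius R = A/P = 1.464/3.102 = 0.472 m.
From Manning's equation, V = (1/n) R^(2/3) S^(1/2) = (1/0.015) × 0.472^(2/3) × 0.0005^(1/2) = 0.904 m/s.

V = 0.904 m/s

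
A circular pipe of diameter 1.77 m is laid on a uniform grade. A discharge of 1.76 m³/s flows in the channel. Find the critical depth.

At critical depth, Q² T / (g A³) = 1, i.e. A³/T = Q²/g = 1.76²/9.81 = 0.3158.
Trying y = 0.482 m: A³/T = 0.1013 — too small.
Trying y = 0.827 m: A³/T = 0.812 — too large.
Trying y = 0.647 m: A³/T = 0.3166 — close enough.

y_c = 0.647 m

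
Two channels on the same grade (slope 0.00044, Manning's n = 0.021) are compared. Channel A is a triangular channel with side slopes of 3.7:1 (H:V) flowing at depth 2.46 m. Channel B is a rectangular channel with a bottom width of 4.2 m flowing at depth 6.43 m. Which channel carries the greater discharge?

Channel A: For a triangular section with side slope z = 3.7: A = zy² = 3.7×2.46² = 22.39 m²; P = 2y√(1+z²) = 2×2.46×3.833 = 18.86 m. Hydraulic radius R = A/P = 22.39/18.86 = 1.187 m. Q_A = (1/0.021)·22.39·1.187^(2/3)·√0.00044 = 25.08 m³/s.
Channel B: Flow area A = b·y = 4.2 × 6.43 = 27.01 m². Wetted perimeter P = b + 2y = 4.2 + 2×6.43 = 17.06 m. Hydraulic radius R = A/P = 27.01/17.06 = 1.583 m. Q_B = (1/0.021)·27.01·1.583^(2/3)·√0.00044 = 36.64 m³/s.
Q_A = 25.08 m³/s vs Q_B = 36.64 m³/s, so channel B carries more.

channel B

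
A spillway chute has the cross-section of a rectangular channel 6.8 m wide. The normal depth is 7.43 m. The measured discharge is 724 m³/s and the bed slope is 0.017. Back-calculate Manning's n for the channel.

n = 0.016

Flow area A = b·y = 6.8 × 7.43 = 50.52 m². Wetted perimeter P = b + 2y = 6.8 + 2×7.43 = 21.66 m.
Hydraulic radius R = A/P = 50.52/21.66 = 2.333 m.
Rearranging Manning's equation: n = (1/Q) A R^(2/3) S^(1/2) = (1/724) × 50.52 × 2.333^(2/3) × √0.017 = 0.016.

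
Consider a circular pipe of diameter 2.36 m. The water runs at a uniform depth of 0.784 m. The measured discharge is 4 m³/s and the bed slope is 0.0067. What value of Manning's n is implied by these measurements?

n = 0.015

For a circular section of diameter D = 2.36 m at depth y = 0.784 m, the central angle is θ = 2 arccos(1 − 2y/D) = 2.457 rad. Then A = (D²/8)(θ − sin θ) = 1.27 m² and P = Dθ/2 = 2.899 m.
Hydraulic radius R = A/P = 1.27/2.899 = 0.4382 m.
Rearranging Manning's equation: n = (1/Q) A R^(2/3) S^(1/2) = (1/4) × 1.27 × 0.4382^(2/3) × √0.0067 = 0.015.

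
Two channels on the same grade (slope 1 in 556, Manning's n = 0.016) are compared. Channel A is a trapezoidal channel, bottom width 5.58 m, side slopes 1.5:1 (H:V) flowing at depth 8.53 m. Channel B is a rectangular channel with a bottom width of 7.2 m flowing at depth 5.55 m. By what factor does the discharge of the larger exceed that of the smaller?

Channel A: With bottom width b = 5.58 m and side slope z = 1.5: A = (b + zy)y = (5.58 + 1.5×8.53)×8.53 = 156.7 m²; P = b + 2y√(1+z²) = 5.58 + 2×8.53×1.803 = 36.34 m. Hydraulic radius R = A/P = 156.7/36.34 = 4.314 m. Q_A = (1/0.016)·156.7·4.314^(2/3)·√0.001799 = 1101 m³/s.
Channel B: Flow area A = b·y = 7.2 × 5.55 = 39.96 m². Wetted perimeter P = b + 2y = 7.2 + 2×5.55 = 18.3 m. Hydraulic radius R = A/P = 39.96/18.3 = 2.184 m. Q_B = (1/0.016)·39.96·2.184^(2/3)·√0.001799 = 178.3 m³/s.
The larger discharge is 1101 m³/s and the smaller is 178.3 m³/s; the ratio is 6.18.

6.18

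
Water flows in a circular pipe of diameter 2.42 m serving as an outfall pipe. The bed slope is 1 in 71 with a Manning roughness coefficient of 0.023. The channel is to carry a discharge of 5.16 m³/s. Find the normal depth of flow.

Manning's equation rearranged: A R^(2/3) = nQ / (1·√S) = 0.023 × 5.16 / (√0.01408) = 1.
Trying y = 1.05 m: A R^(2/3) = 1.284 — over.
Trying y = 0.677 m: A R^(2/3) = 0.5624 — short.
Trying y = 0.915 m: A R^(2/3) = 0.9995 — close enough.

y_n = 0.915 m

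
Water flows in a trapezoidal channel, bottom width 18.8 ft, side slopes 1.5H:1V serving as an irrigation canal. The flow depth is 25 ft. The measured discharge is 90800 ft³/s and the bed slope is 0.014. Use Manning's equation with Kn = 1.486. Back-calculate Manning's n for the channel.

With bottom width b = 18.8 ft and side slope z = 1.5: A = (b + zy)y = (18.8 + 1.5×25)×25 = 1408 ft²; P = b + 2y√(1+z²) = 18.8 + 2×25×1.803 = 108.9 ft.
Hydraulic radius R = A/P = 1408/108.9 = 12.92 ft.
Rearranging Manning's equation: n = (1.486/Q) A R^(2/3) S^(1/2) = (1.486/90800) × 1408 × 12.92^(2/3) × √0.014 = 0.015.

n = 0.015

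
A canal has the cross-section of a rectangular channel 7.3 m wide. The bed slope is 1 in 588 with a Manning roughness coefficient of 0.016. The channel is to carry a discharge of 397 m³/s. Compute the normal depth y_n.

y_n = 10.8 m

Manning's equation rearranged: A R^(2/3) = nQ / (1·√S) = 0.016 × 397 / (√0.001701) = 154.
Try y = 13.1 m: A R^(2/3) = 192.4 — too large.
Try y = 7.71 m: A R^(2/3) = 103 — too small.
Try y = 10.8 m: A R^(2/3) = 153.9 — matches.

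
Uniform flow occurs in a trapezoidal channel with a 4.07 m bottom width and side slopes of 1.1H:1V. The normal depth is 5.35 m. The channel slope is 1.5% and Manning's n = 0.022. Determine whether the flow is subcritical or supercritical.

With bottom width b = 4.07 m and side slope z = 1.1: A = (b + zy)y = (4.07 + 1.1×5.35)×5.35 = 53.26 m²; P = b + 2y√(1+z²) = 4.07 + 2×5.35×1.487 = 19.98 m.
Hydraulic radius R = A/P = 53.26/19.98 = 2.666 m.
V = (1/n) R^(2/3) √S = (1/0.022) × 2.666^(2/3) × √0.015 = 10.7 m/s. Hydraulic depth D_h = A/T = 53.26/15.84 = 3.362 m.
Froude number Fr = V/√(g·D_h) = 10.7/√(9.81×3.362) = 1.86, which is greater than 1, so the flow is supercritical.

supercritical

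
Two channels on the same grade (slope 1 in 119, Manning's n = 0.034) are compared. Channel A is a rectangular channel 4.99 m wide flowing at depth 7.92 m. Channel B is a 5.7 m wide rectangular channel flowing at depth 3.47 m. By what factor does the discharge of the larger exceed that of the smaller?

Channel A: Flow area A = b·y = 4.99 × 7.92 = 39.52 m². Wetted perimeter P = b + 2y = 4.99 + 2×7.92 = 20.83 m. Hydraulic radius R = A/P = 39.52/20.83 = 1.897 m. Q_A = (1/0.034)·39.52·1.897^(2/3)·√0.008403 = 163.3 m³/s.
Channel B: Flow area A = b·y = 5.7 × 3.47 = 19.78 m². Wetted perimeter P = b + 2y = 5.7 + 2×3.47 = 12.64 m. Hydraulic radius R = A/P = 19.78/12.64 = 1.565 m. Q_B = (1/0.034)·19.78·1.565^(2/3)·√0.008403 = 71.88 m³/s.
The larger discharge is 163.3 m³/s and the smaller is 71.88 m³/s; the ratio is 2.27.

2.27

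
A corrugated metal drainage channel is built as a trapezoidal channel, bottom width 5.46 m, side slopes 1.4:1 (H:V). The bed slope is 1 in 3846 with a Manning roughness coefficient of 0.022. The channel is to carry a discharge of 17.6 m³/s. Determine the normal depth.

y_n = 2.2 m

Manning's equation rearranged: A R^(2/3) = nQ / (1·√S) = 0.022 × 17.6 / (√0.00026) = 24.01.
Try y = 2.51 m: A R^(2/3) = 30.79 — too large.
Try y = 1.75 m: A R^(2/3) = 15.68 — too small.
Try y = 2.2 m: A R^(2/3) = 23.98 — close enough.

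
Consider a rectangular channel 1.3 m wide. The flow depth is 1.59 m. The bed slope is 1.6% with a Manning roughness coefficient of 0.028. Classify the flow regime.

subcritical

Flow area A = b·y = 1.3 × 1.59 = 2.067 m². Wetted perimeter P = b + 2y = 1.3 + 2×1.59 = 4.48 m.
Hydraulic radius R = A/P = 2.067/4.48 = 0.4614 m.
V = (1/n) R^(2/3) √S = (1/0.028) × 0.4614^(2/3) × √0.016 = 2.697 m/s. Hydraulic depth D_h = A/T = 2.067/1.3 = 1.59 m.
Froude number Fr = V/√(g·D_h) = 2.697/√(9.81×1.59) = 0.683, which is less than 1, so the flow is subcritical.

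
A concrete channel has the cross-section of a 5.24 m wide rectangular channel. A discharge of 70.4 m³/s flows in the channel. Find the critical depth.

For a rectangular channel, critical depth y_c = (q²/g)^(1/3) where q = Q/b = 70.4/5.24 = 13.44 m²/s.
So y_c = (13.44²/9.81)^(1/3) = 2.64 m.

y_c = 2.64 m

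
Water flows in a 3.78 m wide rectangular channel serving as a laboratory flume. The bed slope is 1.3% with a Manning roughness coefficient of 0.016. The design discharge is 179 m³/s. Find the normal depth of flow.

Manning's equation rearranged: A R^(2/3) = nQ / (1·√S) = 0.016 × 179 / (√0.013) = 25.12.
At y = 4.48 m: A R^(2/3) = 20.47 — too small.
At y = 6.15 m: A R^(2/3) = 29.72 — too large.
At y = 5.32 m: A R^(2/3) = 25.1 — ≈ 25.12.

y_n = 5.32 m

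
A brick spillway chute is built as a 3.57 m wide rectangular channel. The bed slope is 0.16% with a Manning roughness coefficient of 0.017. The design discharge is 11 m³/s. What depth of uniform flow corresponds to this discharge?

y_n = 1.5 m

Manning's equation rearranged: A R^(2/3) = nQ / (1·√S) = 0.017 × 11 / (√0.0016) = 4.675.
Trying y = 1.32 m: A R^(2/3) = 3.921 — short.
Trying y = 1.5 m: A R^(2/3) = 4.673 — close enough.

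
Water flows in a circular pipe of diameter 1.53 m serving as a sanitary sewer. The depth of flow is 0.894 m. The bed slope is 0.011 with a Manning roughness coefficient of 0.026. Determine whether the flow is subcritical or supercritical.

subcritical

For a circular section of diameter D = 1.53 m at depth y = 0.894 m, the central angle is θ = 2 arccos(1 − 2y/D) = 3.48 rad. Then A = (D²/8)(θ − sin θ) = 1.116 m² and P = Dθ/2 = 2.663 m.
Hydraulic radius R = A/P = 1.116/2.663 = 0.419 m.
V = (1/n) R^(2/3) √S = (1/0.026) × 0.419^(2/3) × √0.011 = 2.259 m/s. Hydraulic depth D_h = A/T = 1.116/1.508 = 0.7398 m.
Froude number Fr = V/√(g·D_h) = 2.259/√(9.81×0.7398) = 0.838, which is less than 1, so the flow is subcritical.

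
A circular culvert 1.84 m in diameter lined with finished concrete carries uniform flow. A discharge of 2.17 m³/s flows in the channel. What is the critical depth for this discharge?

y_c = 0.713 m

At critical depth, Q² T / (g A³) = 1, i.e. A³/T = Q²/g = 2.17²/9.81 = 0.48.
Try y = 0.778 m: A³/T = 0.6725 — over.
Try y = 0.567 m: A³/T = 0.1987 — short.
Try y = 0.713 m: A³/T = 0.4811 — close enough.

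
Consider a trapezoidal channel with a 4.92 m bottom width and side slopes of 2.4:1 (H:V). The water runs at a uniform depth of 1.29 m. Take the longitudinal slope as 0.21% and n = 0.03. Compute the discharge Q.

Q = 14.6 m³/s

With bottom width b = 4.92 m and side slope z = 2.4: A = (b + zy)y = (4.92 + 2.4×1.29)×1.29 = 10.34 m²; P = b + 2y√(1+z²) = 4.92 + 2×1.29×2.6 = 11.63 m.
Hydraulic radius R = A/P = 10.34/11.63 = 0.8893 m.
Manning's equation: Q = (1/n) A R^(2/3) S^(1/2) = (1/0.03) × 10.34 × 0.8893^(2/3) × 0.0021^(1/2) = 14.6 m³/s.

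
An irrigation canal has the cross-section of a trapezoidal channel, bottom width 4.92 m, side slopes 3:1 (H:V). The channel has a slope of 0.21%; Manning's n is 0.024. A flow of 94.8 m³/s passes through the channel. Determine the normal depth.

y_n = 2.74 m

Manning's equation rearranged: A R^(2/3) = nQ / (1·√S) = 0.024 × 94.8 / (√0.0021) = 49.65.
At y = 2.31 m: A R^(2/3) = 34.28 — too small.
At y = 3.39 m: A R^(2/3) = 79.59 — too large.
At y = 2.74 m: A R^(2/3) = 49.62 — matches.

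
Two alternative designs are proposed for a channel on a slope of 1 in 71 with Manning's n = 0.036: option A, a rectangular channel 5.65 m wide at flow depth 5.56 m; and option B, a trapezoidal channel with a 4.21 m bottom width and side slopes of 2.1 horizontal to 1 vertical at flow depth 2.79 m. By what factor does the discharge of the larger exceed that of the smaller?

Channel A: Flow area A = b·y = 5.65 × 5.56 = 31.41 m². Wetted perimeter P = b + 2y = 5.65 + 2×5.56 = 16.77 m. Hydraulic radius R = A/P = 31.41/16.77 = 1.873 m. Q_A = (1/0.036)·31.41·1.873^(2/3)·√0.01408 = 157.4 m³/s.
Channel B: With bottom width b = 4.21 m and side slope z = 2.1: A = (b + zy)y = (4.21 + 2.1×2.79)×2.79 = 28.09 m²; P = b + 2y√(1+z²) = 4.21 + 2×2.79×2.326 = 17.19 m. Hydraulic radius R = A/P = 28.09/17.19 = 1.634 m. Q_B = (1/0.036)·28.09·1.634^(2/3)·√0.01408 = 128.5 m³/s.
The larger discharge is 157.4 m³/s and the smaller is 128.5 m³/s; the ratio is 1.22.

1.22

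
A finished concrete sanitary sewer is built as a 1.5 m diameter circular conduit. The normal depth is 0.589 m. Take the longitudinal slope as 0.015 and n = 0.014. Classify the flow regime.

supercritical

For a circular section of diameter D = 1.5 m at depth y = 0.589 m, the central angle is θ = 2 arccos(1 − 2y/D) = 2.709 rad. Then A = (D²/8)(θ − sin θ) = 0.6439 m² and P = Dθ/2 = 2.032 m.
Hydraulic radius R = A/P = 0.6439/2.032 = 0.317 m.
V = (1/n) R^(2/3) √S = (1/0.014) × 0.317^(2/3) × √0.015 = 4.067 m/s. Hydraulic depth D_h = A/T = 0.6439/1.465 = 0.4395 m.
Froude number Fr = V/√(g·D_h) = 4.067/√(9.81×0.4395) = 1.96, which is greater than 1, so the flow is supercritical.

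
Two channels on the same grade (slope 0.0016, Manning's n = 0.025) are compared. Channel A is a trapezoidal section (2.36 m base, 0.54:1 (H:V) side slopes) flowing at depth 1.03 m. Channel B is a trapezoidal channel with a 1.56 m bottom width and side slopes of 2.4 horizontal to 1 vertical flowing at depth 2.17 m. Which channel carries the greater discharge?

channel B

Channel A: With bottom width b = 2.36 m and side slope z = 0.54: A = (b + zy)y = (2.36 + 0.54×1.03)×1.03 = 3.004 m²; P = b + 2y√(1+z²) = 2.36 + 2×1.03×1.136 = 4.701 m. Hydraulic radius R = A/P = 3.004/4.701 = 0.6389 m. Q_A = (1/0.025)·3.004·0.6389^(2/3)·√0.0016 = 3.565 m³/s.
Channel B: With bottom width b = 1.56 m and side slope z = 2.4: A = (b + zy)y = (1.56 + 2.4×2.17)×2.17 = 14.69 m²; P = b + 2y√(1+z²) = 1.56 + 2×2.17×2.6 = 12.84 m. Hydraulic radius R = A/P = 14.69/12.84 = 1.143 m. Q_B = (1/0.025)·14.69·1.143^(2/3)·√0.0016 = 25.7 m³/s.
Q_A = 3.565 m³/s vs Q_B = 25.7 m³/s, so channel B carries more.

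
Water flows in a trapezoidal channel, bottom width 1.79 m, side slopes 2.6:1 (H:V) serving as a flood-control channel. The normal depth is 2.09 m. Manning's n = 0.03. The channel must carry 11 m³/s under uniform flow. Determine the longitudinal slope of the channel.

With bottom width b = 1.79 m and side slope z = 2.6: A = (b + zy)y = (1.79 + 2.6×2.09)×2.09 = 15.1 m²; P = b + 2y√(1+z²) = 1.79 + 2×2.09×2.786 = 13.43 m.
Hydraulic radius R = A/P = 15.1/13.43 = 1.124 m.
From Manning's equation, S = [nQ / (1 A R^(2/3))]² = [0.03 × 11 / (1 × 15.1 × 1.124^(2/3))]² = 0.000409.

S = 0.000409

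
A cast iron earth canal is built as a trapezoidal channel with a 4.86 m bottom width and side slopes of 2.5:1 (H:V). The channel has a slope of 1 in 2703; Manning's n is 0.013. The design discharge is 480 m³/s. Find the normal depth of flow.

Manning's equation rearranged: A R^(2/3) = nQ / (1·√S) = 0.013 × 480 / (√0.00037) = 324.4.
Trying y = 5.87 m: A R^(2/3) = 246.1 — short.
Trying y = 7.23 m: A R^(2/3) = 402.8 — over.
Trying y = 6.6 m: A R^(2/3) = 324.3 — matches.

y_n = 6.6 m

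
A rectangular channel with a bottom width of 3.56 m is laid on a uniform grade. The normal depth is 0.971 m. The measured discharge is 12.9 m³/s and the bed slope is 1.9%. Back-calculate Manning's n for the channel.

n = 0.0271

Flow area A = b·y = 3.56 × 0.971 = 3.457 m². Wetted perimeter P = b + 2y = 3.56 + 2×0.971 = 5.502 m.
Hydraulic radius R = A/P = 3.457/5.502 = 0.6283 m.
Rearranging Manning's equation: n = (1/Q) A R^(2/3) S^(1/2) = (1/12.9) × 3.457 × 0.6283^(2/3) × √0.019 = 0.0271.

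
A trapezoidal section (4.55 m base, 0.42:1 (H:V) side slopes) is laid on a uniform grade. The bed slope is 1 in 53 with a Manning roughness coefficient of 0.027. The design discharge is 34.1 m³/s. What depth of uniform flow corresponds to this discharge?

y_n = 1.37 m

Manning's equation rearranged: A R^(2/3) = nQ / (1·√S) = 0.027 × 34.1 / (√0.01887) = 6.703.
Trying y = 1.19 m: A R^(2/3) = 5.361 — low.
Trying y = 1.66 m: A R^(2/3) = 9.104 — high.
Trying y = 1.37 m: A R^(2/3) = 6.707 — ≈ 6.703.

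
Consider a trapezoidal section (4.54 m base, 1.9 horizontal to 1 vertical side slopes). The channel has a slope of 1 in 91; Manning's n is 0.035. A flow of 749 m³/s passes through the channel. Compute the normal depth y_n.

y_n = 6.53 m

Manning's equation rearranged: A R^(2/3) = nQ / (1·√S) = 0.035 × 749 / (√0.01099) = 250.1.
Try y = 5.29 m: A R^(2/3) = 154.5 — short.
Try y = 6.53 m: A R^(2/3) = 250.1 — matches.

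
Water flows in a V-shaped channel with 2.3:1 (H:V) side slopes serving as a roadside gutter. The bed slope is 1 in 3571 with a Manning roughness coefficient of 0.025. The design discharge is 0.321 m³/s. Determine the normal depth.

Manning's equation rearranged: A R^(2/3) = nQ / (1·√S) = 0.025 × 0.321 / (√0.00028) = 0.4796.
At y = 0.811 m: A R^(2/3) = 0.7823 — over.
At y = 0.516 m: A R^(2/3) = 0.2343 — short.
At y = 0.675 m: A R^(2/3) = 0.4795 — close enough.

y_n = 0.675 m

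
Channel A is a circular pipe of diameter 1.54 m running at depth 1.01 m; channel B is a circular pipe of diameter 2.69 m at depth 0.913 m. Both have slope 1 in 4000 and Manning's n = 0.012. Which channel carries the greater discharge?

Channel A: For a circular section of diameter D = 1.54 m at depth y = 1.01 m, the central angle is θ = 2 arccos(1 − 2y/D) = 3.776 rad. Then A = (D²/8)(θ − sin θ) = 1.295 m² and P = Dθ/2 = 2.907 m. Hydraulic radius R = A/P = 1.295/2.907 = 0.4454 m. Q_A = (1/0.012)·1.295·0.4454^(2/3)·√0.00025 = 0.995 m³/s.
Channel B: For a circular section of diameter D = 2.69 m at depth y = 0.913 m, the central angle is θ = 2 arccos(1 − 2y/D) = 2.488 rad. Then A = (D²/8)(θ − sin θ) = 1.7 m² and P = Dθ/2 = 3.346 m. Hydraulic radius R = A/P = 1.7/3.346 = 0.508 m. Q_B = (1/0.012)·1.7·0.508^(2/3)·√0.00025 = 1.426 m³/s.
Q_A = 0.995 m³/s vs Q_B = 1.426 m³/s, so channel B carries more.

channel B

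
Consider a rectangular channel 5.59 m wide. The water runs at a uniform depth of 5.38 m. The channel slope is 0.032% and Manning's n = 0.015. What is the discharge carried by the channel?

Flow area A = b·y = 5.59 × 5.38 = 30.07 m². Wetted perimeter P = b + 2y = 5.59 + 2×5.38 = 16.35 m.
Hydraulic radius R = A/P = 30.07/16.35 = 1.839 m.
Manning's equation: Q = (1/n) A R^(2/3) S^(1/2) = (1/0.015) × 30.07 × 1.839^(2/3) × 0.00032^(1/2) = 53.8 m³/s.

Q = 53.8 m³/s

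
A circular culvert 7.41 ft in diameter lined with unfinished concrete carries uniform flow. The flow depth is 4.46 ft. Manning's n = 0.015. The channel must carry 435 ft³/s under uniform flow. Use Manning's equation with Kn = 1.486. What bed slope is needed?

For a circular section of diameter D = 7.41 ft at depth y = 4.46 ft, the central angle is θ = 2 arccos(1 − 2y/D) = 3.552 rad. Then A = (D²/8)(θ − sin θ) = 27.12 ft² and P = Dθ/2 = 13.16 ft.
Hydraulic radius R = A/P = 27.12/13.16 = 2.061 ft.
From Manning's equation, S = [nQ / (1.486 A R^(2/3))]² = [0.015 × 435 / (1.486 × 27.12 × 2.061^(2/3))]² = 0.01.

S = 0.01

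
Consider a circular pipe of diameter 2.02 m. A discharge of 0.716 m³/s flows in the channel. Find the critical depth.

y_c = 0.392 m

At critical depth, Q² T / (g A³) = 1, i.e. A³/T = Q²/g = 0.716²/9.81 = 0.05226.
Trying y = 0.35 m: A³/T = 0.03348 — too small.
Trying y = 0.392 m: A³/T = 0.05223 — close enough.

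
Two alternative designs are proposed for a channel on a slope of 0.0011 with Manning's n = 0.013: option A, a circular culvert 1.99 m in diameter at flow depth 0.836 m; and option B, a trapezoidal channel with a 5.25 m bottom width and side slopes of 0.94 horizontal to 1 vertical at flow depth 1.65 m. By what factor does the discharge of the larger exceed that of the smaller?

17.1

Channel A: For a circular section of diameter D = 1.99 m at depth y = 0.836 m, the central angle is θ = 2 arccos(1 − 2y/D) = 2.821 rad. Then A = (D²/8)(θ − sin θ) = 1.24 m² and P = Dθ/2 = 2.807 m. Hydraulic radius R = A/P = 1.24/2.807 = 0.4419 m. Q_A = (1/0.013)·1.24·0.4419^(2/3)·√0.0011 = 1.835 m³/s.
Channel B: With bottom width b = 5.25 m and side slope z = 0.94: A = (b + zy)y = (5.25 + 0.94×1.65)×1.65 = 11.22 m²; P = b + 2y√(1+z²) = 5.25 + 2×1.65×1.372 = 9.779 m. Hydraulic radius R = A/P = 11.22/9.779 = 1.148 m. Q_B = (1/0.013)·11.22·1.148^(2/3)·√0.0011 = 31.38 m³/s.
The larger discharge is 31.38 m³/s and the smaller is 1.835 m³/s; the ratio is 17.1.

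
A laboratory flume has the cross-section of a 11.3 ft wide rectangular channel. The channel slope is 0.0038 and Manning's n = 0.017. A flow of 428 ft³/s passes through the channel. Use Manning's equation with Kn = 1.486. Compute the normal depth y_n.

y_n = 3.99 ft

Manning's equation rearranged: A R^(2/3) = nQ / (1.486·√S) = 0.017 × 428 / (1.486 × √0.0038) = 79.43.
At y = 4.9 ft: A R^(2/3) = 105.3 — too large.
At y = 3.01 ft: A R^(2/3) = 53.34 — too small.
At y = 3.99 ft: A R^(2/3) = 79.44 — matches.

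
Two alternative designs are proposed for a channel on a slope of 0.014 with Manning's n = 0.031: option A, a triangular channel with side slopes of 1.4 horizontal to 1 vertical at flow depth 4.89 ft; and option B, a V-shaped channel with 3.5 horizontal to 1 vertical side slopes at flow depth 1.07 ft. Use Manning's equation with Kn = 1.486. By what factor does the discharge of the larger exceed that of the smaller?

Channel A: For a triangular section with side slope z = 1.4: A = zy² = 1.4×4.89² = 33.48 ft²; P = 2y√(1+z²) = 2×4.89×1.72 = 16.83 ft. Hydraulic radius R = A/P = 33.48/16.83 = 1.99 ft. Q_A = (1.486/0.031)·33.48·1.99^(2/3)·√0.014 = 300.4 ft³/s.
Channel B: For a triangular section with side slope z = 3.5: A = zy² = 3.5×1.07² = 4.007 ft²; P = 2y√(1+z²) = 2×1.07×3.64 = 7.79 ft. Hydraulic radius R = A/P = 4.007/7.79 = 0.5144 ft. Q_B = (1.486/0.031)·4.007·0.5144^(2/3)·√0.014 = 14.59 ft³/s.
The larger discharge is 300.4 ft³/s and the smaller is 14.59 ft³/s; the ratio is 20.6.

20.6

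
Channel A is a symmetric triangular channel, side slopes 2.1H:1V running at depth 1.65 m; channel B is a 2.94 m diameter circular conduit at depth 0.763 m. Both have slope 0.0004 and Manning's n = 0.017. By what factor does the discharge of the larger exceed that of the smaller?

Channel A: For a triangular section with side slope z = 2.1: A = zy² = 2.1×1.65² = 5.717 m²; P = 2y√(1+z²) = 2×1.65×2.326 = 7.676 m. Hydraulic radius R = A/P = 5.717/7.676 = 0.7449 m. Q_A = (1/0.017)·5.717·0.7449^(2/3)·√0.0004 = 5.527 m³/s.
Channel B: For a circular section of diameter D = 2.94 m at depth y = 0.763 m, the central angle is θ = 2 arccos(1 − 2y/D) = 2.138 rad. Then A = (D²/8)(θ − sin θ) = 1.399 m² and P = Dθ/2 = 3.143 m. Hydraulic radius R = A/P = 1.399/3.143 = 0.4451 m. Q_B = (1/0.017)·1.399·0.4451^(2/3)·√0.0004 = 0.9594 m³/s.
The larger discharge is 5.527 m³/s and the smaller is 0.9594 m³/s; the ratio is 5.76.

5.76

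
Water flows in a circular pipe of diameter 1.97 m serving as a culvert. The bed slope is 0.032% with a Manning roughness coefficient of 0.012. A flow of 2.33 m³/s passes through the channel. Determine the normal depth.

Manning's equation rearranged: A R^(2/3) = nQ / (1·√S) = 0.012 × 2.33 / (√0.00032) = 1.563.
Trying y = 1.48 m: A R^(2/3) = 1.737 — high.
Trying y = 1.36 m: A R^(2/3) = 1.563 — close enough.

y_n = 1.36 m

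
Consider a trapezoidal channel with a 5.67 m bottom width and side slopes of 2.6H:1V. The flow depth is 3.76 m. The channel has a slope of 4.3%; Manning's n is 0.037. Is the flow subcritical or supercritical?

supercritical

With bottom width b = 5.67 m and side slope z = 2.6: A = (b + zy)y = (5.67 + 2.6×3.76)×3.76 = 58.08 m²; P = b + 2y√(1+z²) = 5.67 + 2×3.76×2.786 = 26.62 m.
Hydraulic radius R = A/P = 58.08/26.62 = 2.182 m.
V = (1/n) R^(2/3) √S = (1/0.037) × 2.182^(2/3) × √0.043 = 9.428 m/s. Hydraulic depth D_h = A/T = 58.08/25.22 = 2.303 m.
Froude number Fr = V/√(g·D_h) = 9.428/√(9.81×2.303) = 1.98, which is greater than 1, so the flow is supercritical.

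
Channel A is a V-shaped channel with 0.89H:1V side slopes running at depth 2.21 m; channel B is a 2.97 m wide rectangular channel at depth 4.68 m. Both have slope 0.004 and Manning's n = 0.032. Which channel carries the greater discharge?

channel B

Channel A: For a triangular section with side slope z = 0.89: A = zy² = 0.89×2.21² = 4.347 m²; P = 2y√(1+z²) = 2×2.21×1.339 = 5.917 m. Hydraulic radius R = A/P = 4.347/5.917 = 0.7346 m. Q_A = (1/0.032)·4.347·0.7346^(2/3)·√0.004 = 6.995 m³/s.
Channel B: Flow area A = b·y = 2.97 × 4.68 = 13.9 m². Wetted perimeter P = b + 2y = 2.97 + 2×4.68 = 12.33 m. Hydraulic radius R = A/P = 13.9/12.33 = 1.127 m. Q_B = (1/0.032)·13.9·1.127^(2/3)·√0.004 = 29.76 m³/s.
Q_A = 6.995 m³/s vs Q_B = 29.76 m³/s, so channel B carries more.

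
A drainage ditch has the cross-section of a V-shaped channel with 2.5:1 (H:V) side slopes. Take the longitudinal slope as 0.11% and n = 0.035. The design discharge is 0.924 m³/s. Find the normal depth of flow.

Manning's equation rearranged: A R^(2/3) = nQ / (1·√S) = 0.035 × 0.924 / (√0.0011) = 0.9751.
At y = 0.744 m: A R^(2/3) = 0.6812 — short.
At y = 1.08 m: A R^(2/3) = 1.84 — over.
At y = 0.851 m: A R^(2/3) = 0.9748 — ≈ 0.9751.

y_n = 0.851 m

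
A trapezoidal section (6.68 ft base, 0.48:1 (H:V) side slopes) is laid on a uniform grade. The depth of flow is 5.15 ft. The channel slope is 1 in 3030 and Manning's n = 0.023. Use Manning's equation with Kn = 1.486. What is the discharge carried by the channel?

Q = 105 ft³/s

With bottom width b = 6.68 ft and side slope z = 0.48: A = (b + zy)y = (6.68 + 0.48×5.15)×5.15 = 47.13 ft²; P = b + 2y√(1+z²) = 6.68 + 2×5.15×1.109 = 18.11 ft.
Hydraulic radius R = A/P = 47.13/18.11 = 2.603 ft.
Manning's equation: Q = (1.486/n) A R^(2/3) S^(1/2) = (1.486/0.023) × 47.13 × 2.603^(2/3) × 0.00033^(1/2) = 105 ft³/s.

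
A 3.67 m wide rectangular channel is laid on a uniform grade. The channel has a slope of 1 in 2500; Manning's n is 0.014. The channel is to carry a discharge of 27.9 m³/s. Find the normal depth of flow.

y_n = 4.47 m

Manning's equation rearranged: A R^(2/3) = nQ / (1·√S) = 0.014 × 27.9 / (√0.0004) = 19.53.
Trying y = 3.8 m: A R^(2/3) = 16.07 — low.
Trying y = 5.21 m: A R^(2/3) = 23.44 — high.
Trying y = 4.47 m: A R^(2/3) = 19.55 — ≈ 19.53.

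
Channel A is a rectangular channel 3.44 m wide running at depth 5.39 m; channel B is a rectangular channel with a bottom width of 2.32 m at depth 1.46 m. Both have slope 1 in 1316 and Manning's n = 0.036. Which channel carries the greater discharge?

channel A

Channel A: Flow area A = b·y = 3.44 × 5.39 = 18.54 m². Wetted perimeter P = b + 2y = 3.44 + 2×5.39 = 14.22 m. Hydraulic radius R = A/P = 18.54/14.22 = 1.304 m. Q_A = (1/0.036)·18.54·1.304^(2/3)·√0.0007599 = 16.95 m³/s.
Channel B: Flow area A = b·y = 2.32 × 1.46 = 3.387 m². Wetted perimeter P = b + 2y = 2.32 + 2×1.46 = 5.24 m. Hydraulic radius R = A/P = 3.387/5.24 = 0.6464 m. Q_B = (1/0.036)·3.387·0.6464^(2/3)·√0.0007599 = 1.939 m³/s.
Q_A = 16.95 m³/s vs Q_B = 1.939 m³/s, so channel A carries more.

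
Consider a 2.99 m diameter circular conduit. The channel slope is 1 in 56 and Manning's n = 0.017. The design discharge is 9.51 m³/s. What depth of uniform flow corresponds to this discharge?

y_n = 0.928 m

Manning's equation rearranged: A R^(2/3) = nQ / (1·√S) = 0.017 × 9.51 / (√0.01786) = 1.21.
Try y = 0.741 m: A R^(2/3) = 0.7786 — short.
Try y = 1.02 m: A R^(2/3) = 1.449 — over.
Try y = 0.928 m: A R^(2/3) = 1.209 — close enough.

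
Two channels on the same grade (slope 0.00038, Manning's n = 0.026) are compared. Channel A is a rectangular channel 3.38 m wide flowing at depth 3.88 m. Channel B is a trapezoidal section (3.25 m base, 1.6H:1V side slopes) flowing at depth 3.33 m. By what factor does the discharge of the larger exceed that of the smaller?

Channel A: Flow area A = b·y = 3.38 × 3.88 = 13.11 m². Wetted perimeter P = b + 2y = 3.38 + 2×3.88 = 11.14 m. Hydraulic radius R = A/P = 13.11/11.14 = 1.177 m. Q_A = (1/0.026)·13.11·1.177^(2/3)·√0.00038 = 10.96 m³/s.
Channel B: With bottom width b = 3.25 m and side slope z = 1.6: A = (b + zy)y = (3.25 + 1.6×3.33)×3.33 = 28.56 m²; P = b + 2y√(1+z²) = 3.25 + 2×3.33×1.887 = 15.82 m. Hydraulic radius R = A/P = 28.56/15.82 = 1.806 m. Q_B = (1/0.026)·28.56·1.806^(2/3)·√0.00038 = 31.76 m³/s.
The larger discharge is 31.76 m³/s and the smaller is 10.96 m³/s; the ratio is 2.9.

2.9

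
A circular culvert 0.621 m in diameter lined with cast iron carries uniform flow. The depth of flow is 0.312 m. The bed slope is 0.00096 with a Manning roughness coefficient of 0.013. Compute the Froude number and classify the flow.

For a circular section of diameter D = 0.621 m at depth y = 0.312 m, the central angle is θ = 2 arccos(1 − 2y/D) = 3.151 rad. Then A = (D²/8)(θ − sin θ) = 0.1524 m² and P = Dθ/2 = 0.9785 m.
Hydraulic radius R = A/P = 0.1524/0.9785 = 0.1557 m.
V = (1/n) R^(2/3) √S = (1/0.013) × 0.1557^(2/3) × √0.00096 = 0.6899 m/s. Hydraulic depth D_h = A/T = 0.1524/0.621 = 0.2454 m.
Froude number Fr = V/√(g·D_h) = 0.6899/√(9.81×0.2454) = 0.445, which is less than 1, so the flow is subcritical.

subcritical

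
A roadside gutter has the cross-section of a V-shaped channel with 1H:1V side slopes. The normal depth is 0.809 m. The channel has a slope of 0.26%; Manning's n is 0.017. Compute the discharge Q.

For a triangular section with side slope z = 1: A = zy² = 1×0.809² = 0.6545 m²; P = 2y√(1+z²) = 2×0.809×1.414 = 2.288 m.
Hydraulic radius R = A/P = 0.6545/2.288 = 0.286 m.
Manning's equation: Q = (1/n) A R^(2/3) S^(1/2) = (1/0.017) × 0.6545 × 0.286^(2/3) × 0.0026^(1/2) = 0.852 m³/s.

Q = 0.852 m³/s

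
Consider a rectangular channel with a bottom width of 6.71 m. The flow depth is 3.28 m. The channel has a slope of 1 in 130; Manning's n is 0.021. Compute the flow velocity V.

Flow area A = b·y = 6.71 × 3.28 = 22.01 m². Wetted perimeter P = b + 2y = 6.71 + 2×3.28 = 13.27 m.
Hydraulic radius R = A/P = 22.01/13.27 = 1.659 m.
From Manning's equation, V = (1/n) R^(2/3) S^(1/2) = (1/0.021) × 1.659^(2/3) × 0.007692^(1/2) = 5.85 m/s.

V = 5.85 m/s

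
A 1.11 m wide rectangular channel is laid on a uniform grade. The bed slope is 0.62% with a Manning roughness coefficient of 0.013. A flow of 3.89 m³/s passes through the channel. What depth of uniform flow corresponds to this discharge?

Manning's equation rearranged: A R^(2/3) = nQ / (1·√S) = 0.013 × 3.89 / (√0.0062) = 0.6422.
At y = 0.95 m: A R^(2/3) = 0.524 — too small.
At y = 1.35 m: A R^(2/3) = 0.8044 — too large.
At y = 1.12 m: A R^(2/3) = 0.642 — matches.

y_n = 1.12 m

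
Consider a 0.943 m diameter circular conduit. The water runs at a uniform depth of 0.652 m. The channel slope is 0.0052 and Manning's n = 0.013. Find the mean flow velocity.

V = 2.36 m/s

For a circular section of diameter D = 0.943 m at depth y = 0.652 m, the central angle is θ = 2 arccos(1 − 2y/D) = 3.927 rad. Then A = (D²/8)(θ − sin θ) = 0.5152 m² and P = Dθ/2 = 1.852 m.
Hydraulic radius R = A/P = 0.5152/1.852 = 0.2782 m.
From Manning's equation, V = (1/n) R^(2/3) S^(1/2) = (1/0.013) × 0.2782^(2/3) × 0.0052^(1/2) = 2.36 m/s.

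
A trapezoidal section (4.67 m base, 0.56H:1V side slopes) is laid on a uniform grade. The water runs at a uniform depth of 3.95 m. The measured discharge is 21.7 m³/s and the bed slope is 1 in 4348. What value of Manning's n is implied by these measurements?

With bottom width b = 4.67 m and side slope z = 0.56: A = (b + zy)y = (4.67 + 0.56×3.95)×3.95 = 27.18 m²; P = b + 2y√(1+z²) = 4.67 + 2×3.95×1.146 = 13.72 m.
Hydraulic radius R = A/P = 27.18/13.72 = 1.981 m.
Rearranging Manning's equation: n = (1/Q) A R^(2/3) S^(1/2) = (1/21.7) × 27.18 × 1.981^(2/3) × √0.00023 = 0.03.

n = 0.03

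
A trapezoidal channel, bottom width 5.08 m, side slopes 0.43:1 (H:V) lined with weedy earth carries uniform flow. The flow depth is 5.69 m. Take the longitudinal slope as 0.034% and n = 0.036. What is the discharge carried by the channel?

With bottom width b = 5.08 m and side slope z = 0.43: A = (b + zy)y = (5.08 + 0.43×5.69)×5.69 = 42.83 m²; P = b + 2y√(1+z²) = 5.08 + 2×5.69×1.089 = 17.47 m.
Hydraulic radius R = A/P = 42.83/17.47 = 2.452 m.
Manning's equation: Q = (1/n) A R^(2/3) S^(1/2) = (1/0.036) × 42.83 × 2.452^(2/3) × 0.00034^(1/2) = 39.9 m³/s.

Q = 39.9 m³/s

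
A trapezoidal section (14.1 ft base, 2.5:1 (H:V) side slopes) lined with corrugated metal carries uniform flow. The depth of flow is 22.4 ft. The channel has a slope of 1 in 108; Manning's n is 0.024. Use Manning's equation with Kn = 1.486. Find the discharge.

Q = 48100 ft³/s

With bottom width b = 14.1 ft and side slope z = 2.5: A = (b + zy)y = (14.1 + 2.5×22.4)×22.4 = 1570 ft²; P = b + 2y√(1+z²) = 14.1 + 2×22.4×2.693 = 134.7 ft.
Hydraulic radius R = A/P = 1570/134.7 = 11.65 ft.
Manning's equation: Q = (1.486/n) A R^(2/3) S^(1/2) = (1.486/0.024) × 1570 × 11.65^(2/3) × 0.009259^(1/2) = 48100 ft³/s.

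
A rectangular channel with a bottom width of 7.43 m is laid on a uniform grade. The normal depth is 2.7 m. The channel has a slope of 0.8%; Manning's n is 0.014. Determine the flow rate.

Q = 173 m³/s

Flow area A = b·y = 7.43 × 2.7 = 20.06 m². Wetted perimeter P = b + 2y = 7.43 + 2×2.7 = 12.83 m.
Hydraulic radius R = A/P = 20.06/12.83 = 1.564 m.
Manning's equation: Q = (1/n) A R^(2/3) S^(1/2) = (1/0.014) × 20.06 × 1.564^(2/3) × 0.008^(1/2) = 173 m³/s.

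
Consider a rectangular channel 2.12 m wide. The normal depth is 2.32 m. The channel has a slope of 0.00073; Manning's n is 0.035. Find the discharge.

Flow area A = b·y = 2.12 × 2.32 = 4.918 m². Wetted perimeter P = b + 2y = 2.12 + 2×2.32 = 6.76 m.
Hydraulic radius R = A/P = 4.918/6.76 = 0.7276 m.
Manning's equation: Q = (1/n) A R^(2/3) S^(1/2) = (1/0.035) × 4.918 × 0.7276^(2/3) × 0.00073^(1/2) = 3.07 m³/s.

Q = 3.07 m³/s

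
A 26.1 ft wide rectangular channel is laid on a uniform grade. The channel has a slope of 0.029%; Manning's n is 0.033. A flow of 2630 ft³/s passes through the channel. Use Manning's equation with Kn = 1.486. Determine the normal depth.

y_n = 30.1 ft

Manning's equation rearranged: A R^(2/3) = nQ / (1.486·√S) = 0.033 × 2630 / (1.486 × √0.00029) = 3430.
At y = 35.5 ft: A R^(2/3) = 4168 — over.
At y = 30.1 ft: A R^(2/3) = 3425 — ≈ 3430.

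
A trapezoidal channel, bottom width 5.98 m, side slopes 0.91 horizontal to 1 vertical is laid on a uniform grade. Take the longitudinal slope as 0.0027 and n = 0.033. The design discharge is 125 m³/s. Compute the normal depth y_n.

y_n = 4.38 m

Manning's equation rearranged: A R^(2/3) = nQ / (1·√S) = 0.033 × 125 / (√0.0027) = 79.39.
At y = 3.61 m: A R^(2/3) = 55.28 — too small.
At y = 4.38 m: A R^(2/3) = 79.31 — matches.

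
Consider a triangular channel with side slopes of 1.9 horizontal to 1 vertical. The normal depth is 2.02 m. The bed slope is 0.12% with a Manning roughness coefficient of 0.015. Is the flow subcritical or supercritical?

For a triangular section with side slope z = 1.9: A = zy² = 1.9×2.02² = 7.753 m²; P = 2y√(1+z²) = 2×2.02×2.147 = 8.674 m.
Hydraulic radius R = A/P = 7.753/8.674 = 0.8938 m.
V = (1/n) R^(2/3) √S = (1/0.015) × 0.8938^(2/3) × √0.0012 = 2.143 m/s. Hydraulic depth D_h = A/T = 7.753/7.676 = 1.01 m.
Froude number Fr = V/√(g·D_h) = 2.143/√(9.81×1.01) = 0.681, which is less than 1, so the flow is subcritical.

subcritical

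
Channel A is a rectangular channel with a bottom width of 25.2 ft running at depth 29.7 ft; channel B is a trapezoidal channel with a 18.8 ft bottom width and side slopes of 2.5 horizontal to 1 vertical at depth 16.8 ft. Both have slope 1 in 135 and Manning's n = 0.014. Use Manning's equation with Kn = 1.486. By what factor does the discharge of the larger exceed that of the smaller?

1.42

Channel A: Flow area A = b·y = 25.2 × 29.7 = 748.4 ft². Wetted perimeter P = b + 2y = 25.2 + 2×29.7 = 84.6 ft. Hydraulic radius R = A/P = 748.4/84.6 = 8.847 ft. Q_A = (1.486/0.014)·748.4·8.847^(2/3)·√0.007407 = 29250 ft³/s.
Channel B: With bottom width b = 18.8 ft and side slope z = 2.5: A = (b + zy)y = (18.8 + 2.5×16.8)×16.8 = 1021 ft²; P = b + 2y√(1+z²) = 18.8 + 2×16.8×2.693 = 109.3 ft. Hydraulic radius R = A/P = 1021/109.3 = 9.348 ft. Q_B = (1.486/0.014)·1021·9.348^(2/3)·√0.007407 = 41410 ft³/s.
The larger discharge is 41410 ft³/s and the smaller is 29250 ft³/s; the ratio is 1.42.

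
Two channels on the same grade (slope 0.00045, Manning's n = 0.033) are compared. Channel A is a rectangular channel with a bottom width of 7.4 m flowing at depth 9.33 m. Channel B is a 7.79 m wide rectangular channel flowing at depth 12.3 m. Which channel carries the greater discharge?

channel B

Channel A: Flow area A = b·y = 7.4 × 9.33 = 69.04 m². Wetted perimeter P = b + 2y = 7.4 + 2×9.33 = 26.06 m. Hydraulic radius R = A/P = 69.04/26.06 = 2.649 m. Q_A = (1/0.033)·69.04·2.649^(2/3)·√0.00045 = 84.98 m³/s.
Channel B: Flow area A = b·y = 7.79 × 12.3 = 95.82 m². Wetted perimeter P = b + 2y = 7.79 + 2×12.3 = 32.39 m. Hydraulic radius R = A/P = 95.82/32.39 = 2.958 m. Q_B = (1/0.033)·95.82·2.958^(2/3)·√0.00045 = 126.9 m³/s.
Q_A = 84.98 m³/s vs Q_B = 126.9 m³/s, so channel B carries more.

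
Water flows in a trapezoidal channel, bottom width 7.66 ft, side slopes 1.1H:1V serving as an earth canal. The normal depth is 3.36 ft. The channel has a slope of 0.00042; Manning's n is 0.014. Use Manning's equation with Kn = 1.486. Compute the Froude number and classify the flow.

subcritical

With bottom width b = 7.66 ft and side slope z = 1.1: A = (b + zy)y = (7.66 + 1.1×3.36)×3.36 = 38.16 ft²; P = b + 2y√(1+z²) = 7.66 + 2×3.36×1.487 = 17.65 ft.
Hydraulic radius R = A/P = 38.16/17.65 = 2.162 ft.
V = (1.486/n) R^(2/3) √S = (1.486/0.014) × 2.162^(2/3) × √0.00042 = 3.637 ft/s. Hydraulic depth D_h = A/T = 38.16/15.05 = 2.535 ft.
Froude number Fr = V/√(g·D_h) = 3.637/√(32.2×2.535) = 0.403, which is less than 1, so the flow is subcritical.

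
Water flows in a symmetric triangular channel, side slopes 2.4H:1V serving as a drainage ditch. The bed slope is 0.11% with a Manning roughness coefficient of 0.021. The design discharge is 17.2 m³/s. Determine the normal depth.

y_n = 2.14 m

Manning's equation rearranged: A R^(2/3) = nQ / (1·√S) = 0.021 × 17.2 / (√0.0011) = 10.89.
Try y = 1.46 m: A R^(2/3) = 3.932 — short.
Try y = 2.39 m: A R^(2/3) = 14.64 — over.
Try y = 2.14 m: A R^(2/3) = 10.9 — close enough.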